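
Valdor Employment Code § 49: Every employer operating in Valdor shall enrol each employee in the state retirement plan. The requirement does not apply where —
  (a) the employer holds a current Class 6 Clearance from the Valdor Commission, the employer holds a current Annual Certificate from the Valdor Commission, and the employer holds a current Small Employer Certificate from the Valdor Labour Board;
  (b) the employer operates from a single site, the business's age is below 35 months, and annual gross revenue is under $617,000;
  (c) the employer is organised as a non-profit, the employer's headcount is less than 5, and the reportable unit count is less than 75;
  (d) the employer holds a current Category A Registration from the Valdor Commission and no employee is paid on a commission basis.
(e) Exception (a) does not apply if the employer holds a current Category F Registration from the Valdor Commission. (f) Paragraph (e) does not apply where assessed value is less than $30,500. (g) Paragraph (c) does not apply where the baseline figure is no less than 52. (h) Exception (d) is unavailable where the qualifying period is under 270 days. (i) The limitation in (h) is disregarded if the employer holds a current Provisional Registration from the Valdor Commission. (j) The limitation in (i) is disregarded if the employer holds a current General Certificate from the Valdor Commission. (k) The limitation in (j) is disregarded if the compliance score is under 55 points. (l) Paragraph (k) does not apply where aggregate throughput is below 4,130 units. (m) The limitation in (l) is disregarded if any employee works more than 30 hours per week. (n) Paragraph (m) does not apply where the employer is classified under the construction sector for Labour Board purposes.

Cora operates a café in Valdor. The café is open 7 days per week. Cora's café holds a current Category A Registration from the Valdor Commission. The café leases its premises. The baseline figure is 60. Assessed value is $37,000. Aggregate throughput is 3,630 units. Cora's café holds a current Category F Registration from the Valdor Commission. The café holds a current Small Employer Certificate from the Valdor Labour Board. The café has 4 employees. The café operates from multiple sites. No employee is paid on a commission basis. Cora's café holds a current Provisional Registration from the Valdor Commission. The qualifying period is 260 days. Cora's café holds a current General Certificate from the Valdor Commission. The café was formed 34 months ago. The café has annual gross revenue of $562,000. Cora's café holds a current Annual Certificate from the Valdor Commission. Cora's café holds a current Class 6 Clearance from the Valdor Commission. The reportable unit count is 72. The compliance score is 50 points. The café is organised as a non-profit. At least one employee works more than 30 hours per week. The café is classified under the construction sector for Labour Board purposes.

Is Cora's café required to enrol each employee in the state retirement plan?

Exception (a)'s conditions are all satisfied: a current Class 6 Clearance is held; a current Annual Certificate is held; a current Small Employer Certificate is held. However, paragraphs (e)–(f) must be considered: (e) applies — a current Category F Registration is held. (f), which would lift (e), does not operate here — assessed value is $37,000, not less than $30,500. Exception (a) does not apply.
Exception (b) does not apply: the employer operates from multiple sites.
All of (c)'s requirements are met (the employer is a non-profit; the employer's headcount is 4, less than the 5 limit; the reportable unit count is 72, less than the 75 limit). But: (g) operates — the baseline figure is 60, meeting the 52 threshold. So (c) is unavailable.
Exception (d): a current Category A Registration is held; no employee is paid on commission — every condition holds. However, paragraphs (h)–(n) must be considered: (h) operates against (d): the qualifying period is 260 days, under the 270 days limit. (i) applies (a current Provisional Registration is held), but is overridden by (j): (j) operates against (i): a current General Certificate is held. (k) would limit (j) — the compliance score is 50 points, under the 55 points limit — but (l) sets (k) aside: (l) operates against (k): aggregate throughput is 3,630 units, below the 4,130 units limit. (m) would limit (l) — at least one employee exceeds 30 hours/week — but (n) sets (m) aside: (n) is engaged — the café is classified under the construction sector. (d) is therefore removed.
No exception displaces § 49.

Yes — Cora's café must enrol each employee in the state retirement plan.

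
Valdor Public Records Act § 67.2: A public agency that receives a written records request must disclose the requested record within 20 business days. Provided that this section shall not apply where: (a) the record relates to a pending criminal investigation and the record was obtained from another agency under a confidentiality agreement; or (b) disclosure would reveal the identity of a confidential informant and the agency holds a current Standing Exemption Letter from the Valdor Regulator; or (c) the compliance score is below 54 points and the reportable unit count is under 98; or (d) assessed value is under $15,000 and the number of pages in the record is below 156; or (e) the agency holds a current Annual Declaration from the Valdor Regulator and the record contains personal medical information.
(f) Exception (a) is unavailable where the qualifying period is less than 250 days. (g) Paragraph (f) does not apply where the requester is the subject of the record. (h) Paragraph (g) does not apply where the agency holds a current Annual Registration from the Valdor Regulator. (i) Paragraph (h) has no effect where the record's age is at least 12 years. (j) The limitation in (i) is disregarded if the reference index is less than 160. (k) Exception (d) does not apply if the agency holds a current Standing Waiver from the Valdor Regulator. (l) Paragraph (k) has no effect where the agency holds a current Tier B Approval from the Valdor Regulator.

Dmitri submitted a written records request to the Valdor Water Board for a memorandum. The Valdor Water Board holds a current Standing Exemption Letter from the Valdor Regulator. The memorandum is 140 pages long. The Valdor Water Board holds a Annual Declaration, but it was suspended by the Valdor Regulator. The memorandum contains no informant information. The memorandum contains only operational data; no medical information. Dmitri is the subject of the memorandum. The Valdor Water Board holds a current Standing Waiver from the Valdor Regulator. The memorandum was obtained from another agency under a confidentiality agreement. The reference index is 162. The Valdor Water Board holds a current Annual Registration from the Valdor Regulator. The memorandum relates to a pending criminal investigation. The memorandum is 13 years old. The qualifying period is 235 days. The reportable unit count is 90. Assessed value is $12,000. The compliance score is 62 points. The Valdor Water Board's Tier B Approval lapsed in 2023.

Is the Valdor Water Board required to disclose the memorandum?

No — exception (a) applies; the Valdor Water Board is not required to disclose the memorandum.

Exception (a) is satisfied on its face — the memorandum relates to a pending investigation; the memorandum was obtained under a confidentiality agreement. Applying paragraphs (f)–(j): (f) is engaged (the qualifying period is 235 days, less than the 250 days limit), but is itself disapplied by (g): (g) operates against (f): Dmitri is the subject of the memorandum. (h) would limit (g) — a current Annual Registration is held — but (i) sets (h) aside: (i) operates — the record's age is 13 years, meeting the 12 years threshold. (j), which would lift (i), is not engaged — the reference index is 162, not less than 160. So (a) applies.
Exception (b) requires that disclosure would reveal the identity of a confidential informant; but the memorandum contains no informant information, so (b) is unavailable.
Exception (c) does not apply: the compliance score is 62 points, not below 54 points.
All of (d)'s requirements are met (assessed value is $12,000, under the $15,000 limit; the number of pages in the record is 140, below the 156 limit). But: (k) applies — a current Standing Waiver is held. (l) is not triggered (the Tier B Approval is not current), so (k) stands. (d) is therefore removed.
Exception (e) fails — the Annual Declaration is not current.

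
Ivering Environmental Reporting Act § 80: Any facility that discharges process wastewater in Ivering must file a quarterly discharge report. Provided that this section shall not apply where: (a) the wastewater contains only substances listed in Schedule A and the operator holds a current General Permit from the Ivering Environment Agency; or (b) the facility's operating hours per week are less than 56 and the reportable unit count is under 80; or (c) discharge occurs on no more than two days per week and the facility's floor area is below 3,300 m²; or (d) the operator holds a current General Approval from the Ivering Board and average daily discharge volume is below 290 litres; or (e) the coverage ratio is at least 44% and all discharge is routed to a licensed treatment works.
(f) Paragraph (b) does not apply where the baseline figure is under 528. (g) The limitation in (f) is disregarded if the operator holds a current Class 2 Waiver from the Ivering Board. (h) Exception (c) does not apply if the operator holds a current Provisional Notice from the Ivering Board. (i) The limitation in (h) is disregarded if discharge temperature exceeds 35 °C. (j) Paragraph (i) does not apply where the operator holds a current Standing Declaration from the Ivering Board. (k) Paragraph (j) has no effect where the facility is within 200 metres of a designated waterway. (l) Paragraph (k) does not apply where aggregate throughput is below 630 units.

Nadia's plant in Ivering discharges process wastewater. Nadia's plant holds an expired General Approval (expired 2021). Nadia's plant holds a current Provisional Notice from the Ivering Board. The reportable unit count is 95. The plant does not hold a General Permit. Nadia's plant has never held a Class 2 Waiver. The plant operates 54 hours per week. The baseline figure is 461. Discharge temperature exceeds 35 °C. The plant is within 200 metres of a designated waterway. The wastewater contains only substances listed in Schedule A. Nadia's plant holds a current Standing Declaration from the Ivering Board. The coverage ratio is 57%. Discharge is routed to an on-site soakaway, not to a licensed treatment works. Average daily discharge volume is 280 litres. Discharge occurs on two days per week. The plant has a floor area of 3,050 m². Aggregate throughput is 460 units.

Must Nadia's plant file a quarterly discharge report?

Yes — Nadia's plant must file a quarterly discharge report.

Exception (a) does not apply: no General Permit is held.
Exception (b) requires that the reportable unit count is under 80; but the reportable unit count is 95, not under 80, so (b) is unavailable.
All of (c)'s requirements are met (discharge occurs on no more than two days per week; the facility's floor area is 3,050 m², below the 3,300 m² limit). However, paragraphs (h)–(l) must be considered: (h) is engaged — a current Provisional Notice is held. (i) would limit (h) — discharge temperature exceeds 35 °C — but (j) sets (i) aside: (j) is engaged — a current Standing Declaration is held. (k) would limit (j) — the plant is within 200 m of a designated waterway — but (l) sets (k) aside: (l) is engaged — aggregate throughput is 460 units, below the 630 units limit. Exception (c) does not apply.
Exception (d) does not apply: the General Approval is not current.
Exception (e) does not apply: discharge is not routed to a licensed treatment works.
No exception applies. The general rule governs.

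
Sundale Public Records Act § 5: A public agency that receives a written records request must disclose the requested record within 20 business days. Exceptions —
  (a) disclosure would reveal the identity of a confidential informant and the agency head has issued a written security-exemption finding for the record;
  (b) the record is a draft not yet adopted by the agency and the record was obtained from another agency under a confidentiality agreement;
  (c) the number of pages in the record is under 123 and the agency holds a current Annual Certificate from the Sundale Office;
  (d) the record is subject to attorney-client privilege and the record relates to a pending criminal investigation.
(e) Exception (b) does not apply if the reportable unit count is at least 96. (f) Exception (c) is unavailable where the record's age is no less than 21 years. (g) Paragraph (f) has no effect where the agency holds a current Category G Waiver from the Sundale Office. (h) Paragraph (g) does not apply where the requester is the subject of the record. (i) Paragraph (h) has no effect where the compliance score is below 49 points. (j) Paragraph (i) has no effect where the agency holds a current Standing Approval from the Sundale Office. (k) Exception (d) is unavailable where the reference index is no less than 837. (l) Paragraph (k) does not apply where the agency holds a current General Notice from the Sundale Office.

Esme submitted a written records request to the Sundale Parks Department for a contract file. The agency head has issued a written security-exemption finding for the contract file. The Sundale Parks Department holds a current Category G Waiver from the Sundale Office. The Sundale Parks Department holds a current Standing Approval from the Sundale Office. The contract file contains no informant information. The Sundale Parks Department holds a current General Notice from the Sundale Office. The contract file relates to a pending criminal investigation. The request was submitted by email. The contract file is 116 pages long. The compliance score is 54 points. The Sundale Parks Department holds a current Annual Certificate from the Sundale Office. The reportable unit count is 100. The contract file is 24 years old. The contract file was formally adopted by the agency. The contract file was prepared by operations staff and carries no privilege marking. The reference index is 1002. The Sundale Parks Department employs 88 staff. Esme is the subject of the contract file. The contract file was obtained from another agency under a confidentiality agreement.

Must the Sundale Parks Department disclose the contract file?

Yes — the Sundale Parks Department must disclose the contract file.

Exception (a) fails — the contract file contains no informant information.
Exception (b) does not apply: the contract file has been formally adopted.
Exception (c) is satisfied on its face — the number of pages in the record is 116, under the 123 limit; a current Annual Certificate is held. However, paragraphs (f)–(j) must be considered: (f) applies — the record's age is 24 years, meeting the 21 years threshold. (g) would limit (f) — a current Category G Waiver is held — but (h) sets (g) aside: (h) operates — Esme is the subject of the contract file. (i) is inapplicable (the compliance score is 54 points, not below 49 points), so (h) stands. (c) is therefore removed.
Exception (d) does not apply: the contract file carries no privilege marking.
None of the exceptions is available; § 5 applies in full.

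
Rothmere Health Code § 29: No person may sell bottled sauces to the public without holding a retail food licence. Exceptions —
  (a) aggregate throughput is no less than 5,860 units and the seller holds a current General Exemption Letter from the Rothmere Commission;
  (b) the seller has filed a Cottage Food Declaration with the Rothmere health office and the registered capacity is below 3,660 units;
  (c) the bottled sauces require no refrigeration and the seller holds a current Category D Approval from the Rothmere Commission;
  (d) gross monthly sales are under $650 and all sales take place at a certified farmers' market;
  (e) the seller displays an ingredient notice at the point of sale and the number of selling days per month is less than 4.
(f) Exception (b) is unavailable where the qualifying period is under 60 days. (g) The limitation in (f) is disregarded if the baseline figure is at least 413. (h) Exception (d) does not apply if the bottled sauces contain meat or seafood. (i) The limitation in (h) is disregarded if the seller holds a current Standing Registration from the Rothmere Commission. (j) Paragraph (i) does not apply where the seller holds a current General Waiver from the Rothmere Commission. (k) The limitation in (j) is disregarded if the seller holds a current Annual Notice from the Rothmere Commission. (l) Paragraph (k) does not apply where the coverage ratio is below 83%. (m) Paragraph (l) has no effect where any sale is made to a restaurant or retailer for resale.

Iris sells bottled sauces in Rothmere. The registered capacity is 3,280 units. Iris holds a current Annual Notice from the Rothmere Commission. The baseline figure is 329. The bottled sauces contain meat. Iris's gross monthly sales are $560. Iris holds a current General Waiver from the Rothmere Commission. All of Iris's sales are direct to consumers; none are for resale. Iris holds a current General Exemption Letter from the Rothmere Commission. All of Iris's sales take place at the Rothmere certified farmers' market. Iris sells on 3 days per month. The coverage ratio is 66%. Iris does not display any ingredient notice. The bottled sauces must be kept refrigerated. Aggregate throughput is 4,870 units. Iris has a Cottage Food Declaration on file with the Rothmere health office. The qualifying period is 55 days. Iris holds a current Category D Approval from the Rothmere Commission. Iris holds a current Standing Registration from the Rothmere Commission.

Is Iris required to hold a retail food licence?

Yes — Iris must hold a retail food licence.

Exception (a) fails — aggregate throughput is 4,870 units, short of 5,860 units.
All of (b)'s requirements are met (a Cottage Food Declaration is on file; the registered capacity is 3,280 units, below the 3,660 units limit). However, paragraphs (f)–(g) must be considered: (f) is triggered — the qualifying period is 55 days, under the 60 days limit. (g), which would lift (f), is inapplicable — the baseline figure is 329, short of 413. Exception (b) does not apply.
Exception (c) does not apply: the bottled sauces require refrigeration.
Exception (d) is satisfied on its face — gross monthly sales are $560, under the $650 limit; all sales are at a certified farmers' market. Turning to paragraphs (h)–(m): (h) operates against (d): the bottled sauces contain meat. (i) would limit (h) — a current Standing Registration is held — but (j) sets (i) aside: (j) operates — a current General Waiver is held. (k) operates (a current Annual Notice is held), but is set aside by (l): (l) operates against (k): the coverage ratio is 66%, below the 83% limit. (m), which would lift (l), does not operate here — no sales are for resale. (d) is therefore removed.
Exception (e) fails — no ingredient notice is displayed.
Every exception is unavailable, so the rule governs.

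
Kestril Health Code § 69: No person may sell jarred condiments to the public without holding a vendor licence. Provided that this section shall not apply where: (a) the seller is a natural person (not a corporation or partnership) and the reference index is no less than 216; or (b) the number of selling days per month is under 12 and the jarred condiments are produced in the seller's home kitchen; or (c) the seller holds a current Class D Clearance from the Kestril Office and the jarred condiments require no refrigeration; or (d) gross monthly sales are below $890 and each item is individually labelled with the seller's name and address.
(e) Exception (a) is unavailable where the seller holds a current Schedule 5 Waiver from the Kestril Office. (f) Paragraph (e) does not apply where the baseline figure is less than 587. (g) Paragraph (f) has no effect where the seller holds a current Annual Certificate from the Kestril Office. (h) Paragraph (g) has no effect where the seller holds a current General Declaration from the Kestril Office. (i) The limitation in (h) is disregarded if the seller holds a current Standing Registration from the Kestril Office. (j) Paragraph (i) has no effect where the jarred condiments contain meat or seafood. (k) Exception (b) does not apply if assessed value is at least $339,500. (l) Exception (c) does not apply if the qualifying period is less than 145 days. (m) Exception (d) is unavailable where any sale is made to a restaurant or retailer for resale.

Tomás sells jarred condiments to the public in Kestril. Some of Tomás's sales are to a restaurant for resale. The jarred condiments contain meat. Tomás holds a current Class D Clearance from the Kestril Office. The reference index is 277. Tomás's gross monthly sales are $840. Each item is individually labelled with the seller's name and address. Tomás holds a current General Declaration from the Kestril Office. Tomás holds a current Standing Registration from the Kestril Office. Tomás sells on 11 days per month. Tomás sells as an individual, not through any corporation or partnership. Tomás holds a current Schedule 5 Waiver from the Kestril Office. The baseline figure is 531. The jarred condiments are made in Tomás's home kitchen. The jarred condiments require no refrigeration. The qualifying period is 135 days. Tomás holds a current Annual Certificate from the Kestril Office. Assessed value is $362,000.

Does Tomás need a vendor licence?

Exception (a)'s conditions are all satisfied: the seller is a natural person; the reference index is 277, meeting the 216 threshold. Considering the limiting provisions: (e) is engaged (a current Schedule 5 Waiver is held), but yields to (f): (f) operates against (e): the baseline figure is 531, less than the 587 limit. (g) is engaged (a current Annual Certificate is held), but yields to (h): (h) is engaged — a current General Declaration is held. (i) operates (a current Standing Registration is held), but is overridden by (j): (j) operates against (i): the jarred condiments contain meat. (a) remains available.
Exception (b)'s conditions are all satisfied: the number of selling days per month is 11, under the 12 limit; the jarred condiments are home-kitchen produced. But: (k) operates against (b): assessed value is $362,000, meeting the $339,500 threshold. So (b) is unavailable.
All of (c)'s requirements are met (a current Class D Clearance is held; the jarred condiments are shelf-stable). But: (l) operates against (c): the qualifying period is 135 days, less than the 145 days limit. Exception (c) does not apply.
All of (d)'s requirements are met (gross monthly sales are $840, below the $890 limit; items are individually labelled). But: (m) operates — some sales are to a restaurant for resale. (d) is therefore removed.

No — exception (a) applies; Tomás is not required to hold a vendor licence.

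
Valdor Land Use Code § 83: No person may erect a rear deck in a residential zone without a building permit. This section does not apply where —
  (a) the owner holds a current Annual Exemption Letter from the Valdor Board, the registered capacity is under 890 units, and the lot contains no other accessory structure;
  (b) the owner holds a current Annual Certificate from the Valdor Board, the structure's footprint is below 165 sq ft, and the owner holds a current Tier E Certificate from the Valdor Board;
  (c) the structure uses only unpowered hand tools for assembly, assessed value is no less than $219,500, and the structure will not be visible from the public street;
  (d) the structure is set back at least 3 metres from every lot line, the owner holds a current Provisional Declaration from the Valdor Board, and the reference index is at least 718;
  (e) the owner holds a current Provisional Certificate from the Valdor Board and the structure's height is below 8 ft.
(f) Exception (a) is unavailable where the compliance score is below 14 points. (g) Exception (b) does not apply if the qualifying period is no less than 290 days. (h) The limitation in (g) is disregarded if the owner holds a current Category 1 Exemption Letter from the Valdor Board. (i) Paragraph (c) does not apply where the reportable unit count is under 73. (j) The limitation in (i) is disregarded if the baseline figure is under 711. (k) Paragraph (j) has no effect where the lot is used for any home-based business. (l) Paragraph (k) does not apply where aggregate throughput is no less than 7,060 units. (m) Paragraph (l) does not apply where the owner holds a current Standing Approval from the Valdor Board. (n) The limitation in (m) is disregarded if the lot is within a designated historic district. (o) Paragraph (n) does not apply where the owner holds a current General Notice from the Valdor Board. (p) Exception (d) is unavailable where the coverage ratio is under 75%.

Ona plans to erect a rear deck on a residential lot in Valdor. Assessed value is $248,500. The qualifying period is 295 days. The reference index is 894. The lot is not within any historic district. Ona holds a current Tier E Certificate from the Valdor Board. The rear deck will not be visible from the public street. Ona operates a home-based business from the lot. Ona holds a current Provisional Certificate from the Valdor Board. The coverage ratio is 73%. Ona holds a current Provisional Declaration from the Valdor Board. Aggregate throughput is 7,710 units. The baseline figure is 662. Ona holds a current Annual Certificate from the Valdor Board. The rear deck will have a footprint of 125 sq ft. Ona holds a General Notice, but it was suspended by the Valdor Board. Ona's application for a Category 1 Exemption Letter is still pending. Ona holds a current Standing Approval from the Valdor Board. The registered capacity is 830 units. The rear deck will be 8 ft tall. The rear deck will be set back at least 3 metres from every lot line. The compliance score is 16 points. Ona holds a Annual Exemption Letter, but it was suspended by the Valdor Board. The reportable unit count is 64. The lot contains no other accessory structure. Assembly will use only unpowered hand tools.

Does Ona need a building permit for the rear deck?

Yes — Ona must obtain a building permit.

Exception (a) does not apply: there is no Annual Exemption Letter in force.
Exception (b)'s conditions are all satisfied: a current Annual Certificate is held; the structure's footprint is 125 sq ft, below the 165 sq ft limit; a current Tier E Certificate is held. However, paragraphs (g)–(h) must be considered: (g) operates against (b): the qualifying period is 295 days, meeting the 290 days threshold. (h), which would lift (g), is not engaged — no current Category 1 Exemption Letter is held. (b) is therefore removed.
Exception (c) is satisfied on its face — assembly uses only hand tools; assessed value is $248,500, meeting the $219,500 threshold; the structure will not be visible from the street. But applying paragraphs (i)–(o): (i) operates — the reportable unit count is 64, under the 73 limit. (j) is engaged (the baseline figure is 662, under the 711 limit), but is itself disapplied by (k): (k) applies — a home-based business operates on the lot. (l) is engaged (aggregate throughput is 7,710 units, meeting the 7,060 units threshold), but is itself disapplied by (m): (m) is engaged — a current Standing Approval is held. (n) is not triggered (the lot is not in a historic district), so (m) stands. (c) is therefore removed.
Exception (d) is satisfied on its face — the setback is at least 3 m on every side; a current Provisional Declaration is held; the reference index is 894, meeting the 718 threshold. But applying paragraph (p): (p) operates against (d): the coverage ratio is 73%, under the 75% limit. (d) is therefore removed.
Exception (e) does not apply: the structure's height is 8 ft, not below 8 ft.
No exception applies. The general rule governs.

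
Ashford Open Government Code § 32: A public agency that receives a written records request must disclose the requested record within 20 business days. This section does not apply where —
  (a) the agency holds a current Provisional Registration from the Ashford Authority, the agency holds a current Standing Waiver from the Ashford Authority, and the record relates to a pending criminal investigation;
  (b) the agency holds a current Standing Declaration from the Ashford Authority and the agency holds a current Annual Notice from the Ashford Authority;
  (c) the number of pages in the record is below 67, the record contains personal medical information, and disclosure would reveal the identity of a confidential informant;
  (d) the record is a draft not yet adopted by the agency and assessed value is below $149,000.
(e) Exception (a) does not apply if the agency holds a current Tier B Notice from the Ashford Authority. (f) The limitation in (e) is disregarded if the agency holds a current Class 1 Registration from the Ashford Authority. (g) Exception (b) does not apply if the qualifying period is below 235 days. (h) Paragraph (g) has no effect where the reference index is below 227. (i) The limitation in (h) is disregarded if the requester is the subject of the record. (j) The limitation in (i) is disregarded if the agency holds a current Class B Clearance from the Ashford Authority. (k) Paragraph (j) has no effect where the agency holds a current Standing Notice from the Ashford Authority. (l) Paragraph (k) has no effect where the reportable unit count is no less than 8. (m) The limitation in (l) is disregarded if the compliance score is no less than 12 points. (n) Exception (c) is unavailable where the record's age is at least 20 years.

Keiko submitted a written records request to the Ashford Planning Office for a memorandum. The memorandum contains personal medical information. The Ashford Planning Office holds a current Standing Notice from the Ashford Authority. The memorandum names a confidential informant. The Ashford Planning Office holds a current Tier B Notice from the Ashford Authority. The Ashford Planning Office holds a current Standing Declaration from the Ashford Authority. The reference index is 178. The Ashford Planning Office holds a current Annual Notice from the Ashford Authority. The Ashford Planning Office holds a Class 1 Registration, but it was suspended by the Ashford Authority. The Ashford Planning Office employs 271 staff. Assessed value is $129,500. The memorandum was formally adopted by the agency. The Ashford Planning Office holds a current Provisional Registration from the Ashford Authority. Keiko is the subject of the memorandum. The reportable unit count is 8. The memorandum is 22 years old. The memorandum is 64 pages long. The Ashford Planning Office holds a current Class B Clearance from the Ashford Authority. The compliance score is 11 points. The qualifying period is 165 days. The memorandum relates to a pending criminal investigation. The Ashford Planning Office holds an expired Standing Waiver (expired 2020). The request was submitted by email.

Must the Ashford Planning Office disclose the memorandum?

Exception (a) does not apply: the Standing Waiver is not current.
Exception (b) is satisfied on its face — a current Standing Declaration is held; a current Annual Notice is held. Applying paragraphs (g)–(m): (g) would limit (b) — the qualifying period is 165 days, below the 235 days limit — but (h) sets (g) aside: (h) applies — the reference index is 178, below the 227 limit. (i) would limit (h) — Keiko is the subject of the memorandum — but (j) sets (i) aside: (j) is engaged — a current Class B Clearance is held. (k) is triggered (a current Standing Notice is held), but is displaced by (l): (l) operates against (k): the reportable unit count is 8, meeting the 8 threshold. (m), which would lift (l), does not operate here — the compliance score is 11 points, short of 12 points. Exception (b) stands.
Exception (c): the number of pages in the record is 64, below the 67 limit; the memorandum contains personal medical information; the memorandum names a confidential informant — every condition holds. But applying paragraph (n): (n) applies — the record's age is 22 years, meeting the 20 years threshold. So (c) is unavailable.
Exception (d) fails — the memorandum has been formally adopted.

No — exception (b) applies; the Ashford Planning Office is not required to disclose the memorandum.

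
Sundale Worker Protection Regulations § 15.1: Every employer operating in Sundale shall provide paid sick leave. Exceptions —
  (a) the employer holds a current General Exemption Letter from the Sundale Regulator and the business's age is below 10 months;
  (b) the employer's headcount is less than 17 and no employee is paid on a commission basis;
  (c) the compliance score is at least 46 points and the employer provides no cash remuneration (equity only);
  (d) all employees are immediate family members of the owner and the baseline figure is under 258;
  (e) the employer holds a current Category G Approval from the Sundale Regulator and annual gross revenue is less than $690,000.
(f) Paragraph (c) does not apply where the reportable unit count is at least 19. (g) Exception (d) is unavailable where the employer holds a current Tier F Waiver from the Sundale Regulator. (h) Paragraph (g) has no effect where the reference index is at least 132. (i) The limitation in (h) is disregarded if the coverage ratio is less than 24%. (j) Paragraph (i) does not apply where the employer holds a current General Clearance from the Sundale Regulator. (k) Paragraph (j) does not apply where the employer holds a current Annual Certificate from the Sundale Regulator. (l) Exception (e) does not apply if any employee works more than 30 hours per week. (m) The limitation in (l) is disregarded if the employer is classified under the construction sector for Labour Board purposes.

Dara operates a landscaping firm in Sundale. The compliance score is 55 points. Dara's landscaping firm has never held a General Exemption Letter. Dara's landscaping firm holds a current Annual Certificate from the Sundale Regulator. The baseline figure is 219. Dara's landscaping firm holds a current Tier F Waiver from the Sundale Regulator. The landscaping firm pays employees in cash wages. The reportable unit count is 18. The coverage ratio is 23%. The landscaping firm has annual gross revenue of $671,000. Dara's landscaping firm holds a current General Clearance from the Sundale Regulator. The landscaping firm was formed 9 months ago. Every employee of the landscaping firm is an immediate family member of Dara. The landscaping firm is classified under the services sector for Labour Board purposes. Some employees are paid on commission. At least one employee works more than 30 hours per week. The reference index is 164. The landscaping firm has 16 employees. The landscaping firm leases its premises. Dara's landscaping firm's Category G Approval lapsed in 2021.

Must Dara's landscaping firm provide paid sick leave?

Exception (a) fails — the General Exemption Letter is not current.
Exception (b) fails — some employees are paid on commission.
Exception (c) fails — employees are paid cash wages.
Exception (d): every employee is an immediate family member; the baseline figure is 219, under the 258 limit — every condition holds. But: (g) operates — a current Tier F Waiver is held. (h) would limit (g) — the reference index is 164, meeting the 132 threshold — but (i) sets (h) aside: (i) is triggered — the coverage ratio is 23%, less than the 24% limit. (j) applies (a current General Clearance is held), but is itself disapplied by (k): (k) operates against (j): a current Annual Certificate is held. So (d) is unavailable.
Exception (e) fails — no current Category G Approval is held.
No exception is made out. Dara's landscaping firm falls within the general rule.

Yes — Dara's landscaping firm must provide paid sick leave.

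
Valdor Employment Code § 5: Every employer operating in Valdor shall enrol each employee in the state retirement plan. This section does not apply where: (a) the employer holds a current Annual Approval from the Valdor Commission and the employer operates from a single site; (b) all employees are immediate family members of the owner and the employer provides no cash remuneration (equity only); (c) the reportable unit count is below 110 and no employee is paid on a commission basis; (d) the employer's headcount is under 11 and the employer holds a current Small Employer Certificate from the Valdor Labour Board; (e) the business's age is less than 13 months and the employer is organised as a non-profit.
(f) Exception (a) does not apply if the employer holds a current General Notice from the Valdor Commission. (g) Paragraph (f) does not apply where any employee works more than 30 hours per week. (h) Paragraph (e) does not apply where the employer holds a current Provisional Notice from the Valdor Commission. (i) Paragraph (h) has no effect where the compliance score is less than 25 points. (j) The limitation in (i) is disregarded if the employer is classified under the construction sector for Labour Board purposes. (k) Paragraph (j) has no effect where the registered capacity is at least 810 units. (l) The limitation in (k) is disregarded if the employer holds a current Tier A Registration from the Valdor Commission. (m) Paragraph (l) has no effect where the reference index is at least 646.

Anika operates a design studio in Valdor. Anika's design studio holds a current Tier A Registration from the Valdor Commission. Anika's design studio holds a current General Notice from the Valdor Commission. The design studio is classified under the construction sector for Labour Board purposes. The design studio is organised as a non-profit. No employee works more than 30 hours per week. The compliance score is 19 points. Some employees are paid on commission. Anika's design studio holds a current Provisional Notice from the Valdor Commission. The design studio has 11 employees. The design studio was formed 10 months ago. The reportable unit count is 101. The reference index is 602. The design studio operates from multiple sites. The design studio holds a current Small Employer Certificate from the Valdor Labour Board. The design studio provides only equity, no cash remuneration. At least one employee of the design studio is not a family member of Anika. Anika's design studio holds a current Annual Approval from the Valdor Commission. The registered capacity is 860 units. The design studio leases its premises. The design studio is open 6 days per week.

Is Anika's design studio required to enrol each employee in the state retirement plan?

Exception (a) requires that the employer operates from a single site; but the employer operates from multiple sites, so (a) is unavailable.
Exception (b) requires that all employees are immediate family members of the owner; but at least one employee is not a family member, so (b) is unavailable.
Exception (c) requires that no employee is paid on a commission basis; but some employees are paid on commission, so (c) is unavailable.
Exception (d) requires that the employer's headcount is under 11; but the employer's headcount is 11, not under 11, so (d) is unavailable.
Exception (e): the business's age is 10 months, less than the 13 months limit; the employer is a non-profit — every condition holds. Turning to paragraphs (h)–(m): (h) operates — a current Provisional Notice is held. (i) applies (the compliance score is 19 points, less than the 25 points limit), but is overridden by (j): (j) operates against (i): the design studio is classified under the construction sector. (k) would limit (j) — the registered capacity is 860 units, meeting the 810 units threshold — but (l) sets (k) aside: (l) operates — a current Tier A Registration is held. (m), which would lift (l), is inapplicable — the reference index is 602, short of 646. (e) is therefore removed.
Every exception is unavailable, so the rule governs.

Yes — Anika's design studio must enrol each employee in the state retirement plan.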